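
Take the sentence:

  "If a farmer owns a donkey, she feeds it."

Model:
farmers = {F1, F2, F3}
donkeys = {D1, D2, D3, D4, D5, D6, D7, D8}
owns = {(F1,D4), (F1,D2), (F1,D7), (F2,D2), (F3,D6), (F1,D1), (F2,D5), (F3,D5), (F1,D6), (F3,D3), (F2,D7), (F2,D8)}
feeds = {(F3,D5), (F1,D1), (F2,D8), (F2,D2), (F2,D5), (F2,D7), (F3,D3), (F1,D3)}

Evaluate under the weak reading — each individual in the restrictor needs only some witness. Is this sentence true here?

True

"it" takes "a donkey" as antecedent — a donkey pronoun bound across the clause boundary.
Weak reading: every farmer f with some owns-donkey has at least one owns-donkey d such that feeds(f,d).
Per farmer: F1:✓  F2:✓  F3:✓
Every farmer in the restrictor has a witness.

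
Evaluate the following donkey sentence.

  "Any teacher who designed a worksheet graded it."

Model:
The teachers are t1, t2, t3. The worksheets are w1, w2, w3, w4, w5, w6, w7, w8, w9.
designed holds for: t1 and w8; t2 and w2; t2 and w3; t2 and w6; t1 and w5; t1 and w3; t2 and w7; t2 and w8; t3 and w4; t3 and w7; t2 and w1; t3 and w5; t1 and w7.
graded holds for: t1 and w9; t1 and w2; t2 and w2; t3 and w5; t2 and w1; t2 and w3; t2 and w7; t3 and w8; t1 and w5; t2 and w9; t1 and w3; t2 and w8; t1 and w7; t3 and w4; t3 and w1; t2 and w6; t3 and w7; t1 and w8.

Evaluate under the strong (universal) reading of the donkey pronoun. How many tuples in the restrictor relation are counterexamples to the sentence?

"it" takes "a worksheet" as antecedent — a donkey pronoun bound across the clause boundary.
Strong reading: for every (t,w) with designed(t,w), graded(t,w).
Restrictor pairs: (t1,w3) ✓  (t1,w5) ✓  (t1,w7) ✓  (t1,w8) ✓  (t2,w1) ✓  (t2,w2) ✓  (t2,w3) ✓  (t2,w6) ✓  (t2,w7) ✓  (t2,w8) ✓  (t3,w4) ✓  (t3,w5) ✓  (t3,w7) ✓
Counterexamples (restrictor pairs failing the scope): 0.

0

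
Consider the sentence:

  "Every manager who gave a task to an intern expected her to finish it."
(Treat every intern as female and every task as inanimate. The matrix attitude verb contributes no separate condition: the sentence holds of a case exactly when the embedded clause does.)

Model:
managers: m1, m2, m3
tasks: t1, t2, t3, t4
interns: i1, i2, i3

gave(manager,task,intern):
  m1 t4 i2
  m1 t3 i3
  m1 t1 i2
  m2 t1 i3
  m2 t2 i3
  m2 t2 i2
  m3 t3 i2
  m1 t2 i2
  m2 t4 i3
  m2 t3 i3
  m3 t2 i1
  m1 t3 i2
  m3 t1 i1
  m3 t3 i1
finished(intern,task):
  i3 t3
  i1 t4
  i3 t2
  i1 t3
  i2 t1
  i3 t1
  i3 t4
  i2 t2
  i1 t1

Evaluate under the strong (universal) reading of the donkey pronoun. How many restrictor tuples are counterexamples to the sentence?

4

"her" takes "an intern" as antecedent and "it" takes "a task"; both are donkey pronouns co-varying with the restrictor.
Strong reading: for every (m,t,i) with gave(m,t,i), finished(i,t).
Restrictor triples: (m1,t1,i2)→finished(i2,t1) ✓  (m1,t2,i2)→finished(i2,t2) ✓  (m1,t3,i2)→finished(i2,t3) ✗  (m1,t3,i3)→finished(i3,t3) ✓  (m1,t4,i2)→finished(i2,t4) ✗  (m2,t1,i3)→finished(i3,t1) ✓  (m2,t2,i2)→finished(i2,t2) ✓  (m2,t2,i3)→finished(i3,t2) ✓  (m2,t3,i3)→finished(i3,t3) ✓  (m2,t4,i3)→finished(i3,t4) ✓  (m3,t1,i1)→finished(i1,t1) ✓  (m3,t2,i1)→finished(i1,t2) ✗  (m3,t3,i1)→finished(i1,t3) ✓  (m3,t3,i2)→finished(i2,t3) ✗
Counterexamples (restrictor triples failing the scope): 4.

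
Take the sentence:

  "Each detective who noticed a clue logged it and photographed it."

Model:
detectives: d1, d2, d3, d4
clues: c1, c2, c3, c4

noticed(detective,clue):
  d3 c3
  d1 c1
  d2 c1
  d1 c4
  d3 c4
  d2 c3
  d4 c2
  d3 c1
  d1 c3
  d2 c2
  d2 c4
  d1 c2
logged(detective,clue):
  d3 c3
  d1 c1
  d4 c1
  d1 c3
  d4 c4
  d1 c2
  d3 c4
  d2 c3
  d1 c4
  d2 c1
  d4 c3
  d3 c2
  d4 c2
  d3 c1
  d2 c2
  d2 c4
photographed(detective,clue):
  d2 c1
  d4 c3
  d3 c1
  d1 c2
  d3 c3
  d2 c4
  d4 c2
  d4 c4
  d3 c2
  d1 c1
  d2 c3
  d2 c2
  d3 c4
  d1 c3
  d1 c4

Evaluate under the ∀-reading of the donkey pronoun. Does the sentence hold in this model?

True

"it" takes "a clue" as antecedent — a donkey pronoun bound across the clause boundary.
Strong reading: for every (d,c) with noticed(d,c), logged(d,c) ∧ photographed(d,c).
Restrictor pairs: (d1,c1) ✓  (d1,c2) ✓  (d1,c3) ✓  (d1,c4) ✓  (d2,c1) ✓  (d2,c2) ✓  (d2,c3) ✓  (d2,c4) ✓  (d3,c1) ✓  (d3,c3) ✓  (d3,c4) ✓  (d4,c2) ✓
Every restrictor pair satisfies the scope.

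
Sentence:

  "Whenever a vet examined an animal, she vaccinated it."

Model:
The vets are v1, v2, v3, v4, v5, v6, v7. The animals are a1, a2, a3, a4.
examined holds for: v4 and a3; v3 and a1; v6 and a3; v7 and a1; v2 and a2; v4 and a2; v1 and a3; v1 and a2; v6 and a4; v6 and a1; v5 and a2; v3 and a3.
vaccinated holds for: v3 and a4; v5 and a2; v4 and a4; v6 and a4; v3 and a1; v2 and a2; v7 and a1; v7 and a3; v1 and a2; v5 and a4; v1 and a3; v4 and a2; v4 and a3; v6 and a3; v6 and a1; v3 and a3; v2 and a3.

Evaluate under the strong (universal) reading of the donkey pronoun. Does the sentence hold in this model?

True

"it" takes "an animal" as antecedent — a donkey pronoun bound across the clause boundary.
Strong reading: for every (v,a) with examined(v,a), vaccinated(v,a).
Restrictor pairs: (v1,a2) ✓  (v1,a3) ✓  (v2,a2) ✓  (v3,a1) ✓  (v3,a3) ✓  (v4,a2) ✓  (v4,a3) ✓  (v5,a2) ✓  (v6,a1) ✓  (v6,a3) ✓  (v6,a4) ✓  (v7,a1) ✓
Every restrictor pair satisfies the scope.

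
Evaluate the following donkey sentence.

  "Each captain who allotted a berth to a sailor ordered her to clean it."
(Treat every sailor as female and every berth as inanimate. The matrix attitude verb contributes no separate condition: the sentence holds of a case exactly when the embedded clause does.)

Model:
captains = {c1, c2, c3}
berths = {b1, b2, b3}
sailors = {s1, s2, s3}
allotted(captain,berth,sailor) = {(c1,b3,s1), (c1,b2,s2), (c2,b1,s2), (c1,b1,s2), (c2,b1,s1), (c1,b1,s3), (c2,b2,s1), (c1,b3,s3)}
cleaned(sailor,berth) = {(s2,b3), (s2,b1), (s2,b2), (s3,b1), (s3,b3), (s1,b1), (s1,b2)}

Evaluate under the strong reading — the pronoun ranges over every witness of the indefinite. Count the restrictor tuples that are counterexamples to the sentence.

"her" takes "a sailor" as antecedent and "it" takes "a berth"; both are donkey pronouns co-varying with the restrictor.
Strong reading: for every (c,b,s) with allotted(c,b,s), cleaned(s,b).
Restrictor triples: (c1,b1,s2)→cleaned(s2,b1) ✓  (c1,b1,s3)→cleaned(s3,b1) ✓  (c1,b2,s2)→cleaned(s2,b2) ✓  (c1,b3,s1)→cleaned(s1,b3) ✗  (c1,b3,s3)→cleaned(s3,b3) ✓  (c2,b1,s1)→cleaned(s1,b1) ✓  (c2,b1,s2)→cleaned(s2,b1) ✓  (c2,b2,s1)→cleaned(s1,b2) ✓
Counterexamples (restrictor triples failing the scope): 1.

1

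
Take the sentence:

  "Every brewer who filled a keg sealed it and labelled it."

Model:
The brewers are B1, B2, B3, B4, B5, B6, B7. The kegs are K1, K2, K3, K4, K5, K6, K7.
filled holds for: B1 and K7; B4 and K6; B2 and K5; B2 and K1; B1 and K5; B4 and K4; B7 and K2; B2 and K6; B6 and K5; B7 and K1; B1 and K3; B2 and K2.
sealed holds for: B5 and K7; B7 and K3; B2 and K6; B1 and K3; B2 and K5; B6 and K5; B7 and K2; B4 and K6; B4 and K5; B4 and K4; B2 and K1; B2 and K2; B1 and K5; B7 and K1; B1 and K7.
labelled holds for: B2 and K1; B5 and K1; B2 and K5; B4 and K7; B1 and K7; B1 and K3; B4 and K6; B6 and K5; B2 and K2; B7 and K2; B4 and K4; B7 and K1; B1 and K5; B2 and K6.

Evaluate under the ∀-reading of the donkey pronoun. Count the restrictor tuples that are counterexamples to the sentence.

0

"it" takes "a keg" as antecedent — a donkey pronoun bound across the clause boundary.
Strong reading: for every (b,k) with filled(b,k), sealed(b,k) ∧ labelled(b,k).
Restrictor pairs: (B1,K3) ✓  (B1,K5) ✓  (B1,K7) ✓  (B2,K1) ✓  (B2,K2) ✓  (B2,K5) ✓  (B2,K6) ✓  (B4,K4) ✓  (B4,K6) ✓  (B6,K5) ✓  (B7,K1) ✓  (B7,K2) ✓
Counterexamples (restrictor pairs failing the scope): 0.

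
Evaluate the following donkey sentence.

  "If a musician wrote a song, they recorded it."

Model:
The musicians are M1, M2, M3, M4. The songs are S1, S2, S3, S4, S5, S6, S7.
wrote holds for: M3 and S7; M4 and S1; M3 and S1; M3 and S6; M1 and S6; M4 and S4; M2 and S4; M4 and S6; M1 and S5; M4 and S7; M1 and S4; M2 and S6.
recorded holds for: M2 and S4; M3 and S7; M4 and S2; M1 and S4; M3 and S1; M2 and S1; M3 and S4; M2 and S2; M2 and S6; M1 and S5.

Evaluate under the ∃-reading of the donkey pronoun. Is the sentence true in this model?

"it" takes "a song" as antecedent — a donkey pronoun bound across the clause boundary.
Weak reading: every musician m with some wrote-song has at least one wrote-song s such that recorded(m,s).
Per musician: M1:✓  M2:✓  M3:✓  M4:✗
M4 has no witness among its wrote-songs.

False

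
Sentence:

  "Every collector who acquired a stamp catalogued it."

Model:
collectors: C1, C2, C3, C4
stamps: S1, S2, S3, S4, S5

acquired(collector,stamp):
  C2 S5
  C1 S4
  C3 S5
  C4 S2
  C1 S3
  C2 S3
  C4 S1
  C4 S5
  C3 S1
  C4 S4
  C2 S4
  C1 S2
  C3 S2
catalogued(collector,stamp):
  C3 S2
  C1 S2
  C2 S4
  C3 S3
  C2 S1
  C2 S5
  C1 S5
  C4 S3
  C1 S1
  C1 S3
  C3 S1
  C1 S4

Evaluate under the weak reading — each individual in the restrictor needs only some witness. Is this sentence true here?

"it" takes "a stamp" as antecedent — a donkey pronoun bound across the clause boundary.
Weak reading: every collector c with some acquired-stamp has at least one acquired-stamp s such that catalogued(c,s).
Per collector: C1:✓  C2:✓  C3:✓  C4:✗
C4 has no witness among its acquired-stamps.

False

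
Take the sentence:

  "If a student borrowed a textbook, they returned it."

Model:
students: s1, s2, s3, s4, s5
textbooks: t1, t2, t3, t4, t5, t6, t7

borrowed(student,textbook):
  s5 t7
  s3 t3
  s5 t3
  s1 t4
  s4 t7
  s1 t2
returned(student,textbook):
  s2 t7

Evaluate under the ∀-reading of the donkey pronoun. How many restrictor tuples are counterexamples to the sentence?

6

"it" takes "a textbook" as antecedent — a donkey pronoun bound across the clause boundary.
Strong reading: for every (s,t) with borrowed(s,t), returned(s,t).
Restrictor pairs: (s1,t2) ✗  (s1,t4) ✗  (s3,t3) ✗  (s4,t7) ✗  (s5,t3) ✗  (s5,t7) ✗
Counterexamples (restrictor pairs failing the scope): 6.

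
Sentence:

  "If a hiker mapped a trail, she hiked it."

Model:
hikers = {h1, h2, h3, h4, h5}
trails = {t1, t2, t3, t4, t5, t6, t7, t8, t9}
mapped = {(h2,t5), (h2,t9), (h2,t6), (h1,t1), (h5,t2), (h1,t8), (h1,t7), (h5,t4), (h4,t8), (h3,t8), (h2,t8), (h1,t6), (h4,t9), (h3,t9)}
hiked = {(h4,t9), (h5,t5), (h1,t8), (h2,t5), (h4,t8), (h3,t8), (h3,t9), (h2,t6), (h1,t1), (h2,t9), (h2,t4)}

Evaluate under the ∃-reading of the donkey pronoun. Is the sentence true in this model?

False

"it" takes "a trail" as antecedent — a donkey pronoun bound across the clause boundary.
Weak reading: every hiker h with some mapped-trail has at least one mapped-trail t such that hiked(h,t).
Per hiker: h1:✓  h2:✓  h3:✓  h4:✓  h5:✗
h5 has no witness among its mapped-trails.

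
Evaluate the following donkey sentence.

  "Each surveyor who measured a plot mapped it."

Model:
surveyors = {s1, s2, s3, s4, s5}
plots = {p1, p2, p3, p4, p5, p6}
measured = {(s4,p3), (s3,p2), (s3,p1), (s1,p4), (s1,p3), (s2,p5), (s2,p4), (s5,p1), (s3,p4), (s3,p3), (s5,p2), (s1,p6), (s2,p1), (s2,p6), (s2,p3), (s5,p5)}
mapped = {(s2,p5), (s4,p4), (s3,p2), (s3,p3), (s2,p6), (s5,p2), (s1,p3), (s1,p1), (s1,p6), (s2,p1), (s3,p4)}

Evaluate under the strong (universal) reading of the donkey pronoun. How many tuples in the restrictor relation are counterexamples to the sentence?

"it" takes "a plot" as antecedent — a donkey pronoun bound across the clause boundary.
Strong reading: for every (s,p) with measured(s,p), mapped(s,p).
Restrictor pairs: (s1,p3) ✓  (s1,p4) ✗  (s1,p6) ✓  (s2,p1) ✓  (s2,p3) ✗  (s2,p4) ✗  (s2,p5) ✓  (s2,p6) ✓  (s3,p1) ✗  (s3,p2) ✓  (s3,p3) ✓  (s3,p4) ✓  (s4,p3) ✗  (s5,p1) ✗  (s5,p2) ✓  (s5,p5) ✗
Counterexamples (restrictor pairs failing the scope): 7.

7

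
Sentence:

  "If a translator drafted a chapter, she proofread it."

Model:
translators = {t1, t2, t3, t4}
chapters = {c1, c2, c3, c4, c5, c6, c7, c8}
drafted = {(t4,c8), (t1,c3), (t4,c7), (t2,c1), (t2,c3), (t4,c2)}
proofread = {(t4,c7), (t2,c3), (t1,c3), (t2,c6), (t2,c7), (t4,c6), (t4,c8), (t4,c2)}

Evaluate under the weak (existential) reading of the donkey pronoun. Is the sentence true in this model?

True

"it" takes "a chapter" as antecedent — a donkey pronoun bound across the clause boundary.
Weak reading: every translator t with some drafted-chapter has at least one drafted-chapter c such that proofread(t,c).
Per translator: t1:✓  t2:✓  t4:✓
Every translator in the restrictor has a witness.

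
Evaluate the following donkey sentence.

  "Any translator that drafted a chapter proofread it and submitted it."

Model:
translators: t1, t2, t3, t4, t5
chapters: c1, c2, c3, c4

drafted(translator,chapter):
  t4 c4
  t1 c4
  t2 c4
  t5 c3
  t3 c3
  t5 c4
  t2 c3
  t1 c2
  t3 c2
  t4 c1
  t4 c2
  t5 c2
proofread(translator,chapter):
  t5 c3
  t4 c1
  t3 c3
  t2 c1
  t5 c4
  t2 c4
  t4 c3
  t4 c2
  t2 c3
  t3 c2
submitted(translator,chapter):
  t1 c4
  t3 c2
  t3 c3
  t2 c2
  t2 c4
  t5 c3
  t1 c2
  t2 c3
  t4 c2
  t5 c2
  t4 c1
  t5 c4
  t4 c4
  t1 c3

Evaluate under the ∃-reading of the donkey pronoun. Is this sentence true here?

False

"it" takes "a chapter" as antecedent — a donkey pronoun bound across the clause boundary.
Weak reading: every translator t with some drafted-chapter has at least one drafted-chapter c such that proofread(t,c) ∧ submitted(t,c).
Per translator: t1:✗  t2:✓  t3:✓  t4:✓  t5:✓
t1 has no witness among its drafted-chapters.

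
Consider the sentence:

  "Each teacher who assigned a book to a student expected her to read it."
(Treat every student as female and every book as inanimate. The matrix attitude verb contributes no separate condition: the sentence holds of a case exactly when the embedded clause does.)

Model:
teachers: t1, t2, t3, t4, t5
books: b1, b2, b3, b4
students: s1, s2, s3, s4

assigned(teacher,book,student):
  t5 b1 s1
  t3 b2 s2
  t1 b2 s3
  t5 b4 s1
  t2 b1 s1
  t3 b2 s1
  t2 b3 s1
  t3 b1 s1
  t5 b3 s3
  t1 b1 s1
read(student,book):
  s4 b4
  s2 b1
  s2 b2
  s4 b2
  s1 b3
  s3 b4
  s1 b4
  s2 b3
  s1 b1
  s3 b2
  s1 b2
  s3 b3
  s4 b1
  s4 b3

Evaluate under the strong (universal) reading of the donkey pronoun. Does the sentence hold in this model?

True

"her" takes "a student" as antecedent and "it" takes "a book"; both are donkey pronouns co-varying with the restrictor.
Strong reading: for every (t,b,s) with assigned(t,b,s), read(s,b).
Restrictor triples: (t1,b1,s1)→read(s1,b1) ✓  (t1,b2,s3)→read(s3,b2) ✓  (t2,b1,s1)→read(s1,b1) ✓  (t2,b3,s1)→read(s1,b3) ✓  (t3,b1,s1)→read(s1,b1) ✓  (t3,b2,s1)→read(s1,b2) ✓  (t3,b2,s2)→read(s2,b2) ✓  (t5,b1,s1)→read(s1,b1) ✓  (t5,b3,s3)→read(s3,b3) ✓  (t5,b4,s1)→read(s1,b4) ✓
Every restrictor triple satisfies the scope.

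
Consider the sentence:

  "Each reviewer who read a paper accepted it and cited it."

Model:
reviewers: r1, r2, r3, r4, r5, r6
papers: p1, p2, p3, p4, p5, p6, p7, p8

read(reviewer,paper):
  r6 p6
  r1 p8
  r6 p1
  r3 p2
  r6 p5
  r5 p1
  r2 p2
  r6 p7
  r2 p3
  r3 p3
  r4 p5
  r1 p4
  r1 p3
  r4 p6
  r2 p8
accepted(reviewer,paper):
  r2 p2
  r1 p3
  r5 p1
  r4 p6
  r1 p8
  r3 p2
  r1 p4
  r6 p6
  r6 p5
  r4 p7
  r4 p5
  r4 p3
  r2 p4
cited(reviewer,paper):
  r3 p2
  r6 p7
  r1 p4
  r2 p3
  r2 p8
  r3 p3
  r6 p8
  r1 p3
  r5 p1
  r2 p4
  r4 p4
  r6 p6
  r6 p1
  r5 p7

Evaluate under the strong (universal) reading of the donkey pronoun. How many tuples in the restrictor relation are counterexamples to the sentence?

10

"it" takes "a paper" as antecedent — a donkey pronoun bound across the clause boundary.
Strong reading: for every (r,p) with read(r,p), accepted(r,p) ∧ cited(r,p).
Restrictor pairs: (r1,p3) ✓  (r1,p4) ✓  (r1,p8) ✗  (r2,p2) ✗  (r2,p3) ✗  (r2,p8) ✗  (r3,p2) ✓  (r3,p3) ✗  (r4,p5) ✗  (r4,p6) ✗  (r5,p1) ✓  (r6,p1) ✗  (r6,p5) ✗  (r6,p6) ✓  (r6,p7) ✗
Counterexamples (restrictor pairs failing the scope): 10.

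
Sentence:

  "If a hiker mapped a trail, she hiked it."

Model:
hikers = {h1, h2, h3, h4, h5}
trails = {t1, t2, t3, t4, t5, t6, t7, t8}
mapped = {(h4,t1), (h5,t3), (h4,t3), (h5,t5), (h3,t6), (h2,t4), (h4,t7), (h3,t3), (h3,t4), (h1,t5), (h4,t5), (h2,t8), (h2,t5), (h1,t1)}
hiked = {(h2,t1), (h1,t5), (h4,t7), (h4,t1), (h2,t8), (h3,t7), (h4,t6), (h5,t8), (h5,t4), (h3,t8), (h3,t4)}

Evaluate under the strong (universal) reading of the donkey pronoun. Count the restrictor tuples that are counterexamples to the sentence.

"it" takes "a trail" as antecedent — a donkey pronoun bound across the clause boundary.
Strong reading: for every (h,t) with mapped(h,t), hiked(h,t).
Restrictor pairs: (h1,t1) ✗  (h1,t5) ✓  (h2,t4) ✗  (h2,t5) ✗  (h2,t8) ✓  (h3,t3) ✗  (h3,t4) ✓  (h3,t6) ✗  (h4,t1) ✓  (h4,t3) ✗  (h4,t5) ✗  (h4,t7) ✓  (h5,t3) ✗  (h5,t5) ✗
Counterexamples (restrictor pairs failing the scope): 9.

9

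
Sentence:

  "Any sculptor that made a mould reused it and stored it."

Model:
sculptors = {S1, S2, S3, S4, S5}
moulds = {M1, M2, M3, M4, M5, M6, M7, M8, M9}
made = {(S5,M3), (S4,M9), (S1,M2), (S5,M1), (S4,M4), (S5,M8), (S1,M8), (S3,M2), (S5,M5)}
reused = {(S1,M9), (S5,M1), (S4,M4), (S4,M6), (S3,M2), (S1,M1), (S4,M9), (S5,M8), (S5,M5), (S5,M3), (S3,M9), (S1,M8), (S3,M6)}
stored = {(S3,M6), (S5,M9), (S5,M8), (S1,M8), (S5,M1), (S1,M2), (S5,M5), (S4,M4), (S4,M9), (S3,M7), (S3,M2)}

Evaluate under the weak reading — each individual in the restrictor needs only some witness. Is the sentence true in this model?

"it" takes "a mould" as antecedent — a donkey pronoun bound across the clause boundary.
Weak reading: every sculptor s with some made-mould has at least one made-mould m such that reused(s,m) ∧ stored(s,m).
Per sculptor: S1:✓  S3:✓  S4:✓  S5:✓
Every sculptor in the restrictor has a witness.

True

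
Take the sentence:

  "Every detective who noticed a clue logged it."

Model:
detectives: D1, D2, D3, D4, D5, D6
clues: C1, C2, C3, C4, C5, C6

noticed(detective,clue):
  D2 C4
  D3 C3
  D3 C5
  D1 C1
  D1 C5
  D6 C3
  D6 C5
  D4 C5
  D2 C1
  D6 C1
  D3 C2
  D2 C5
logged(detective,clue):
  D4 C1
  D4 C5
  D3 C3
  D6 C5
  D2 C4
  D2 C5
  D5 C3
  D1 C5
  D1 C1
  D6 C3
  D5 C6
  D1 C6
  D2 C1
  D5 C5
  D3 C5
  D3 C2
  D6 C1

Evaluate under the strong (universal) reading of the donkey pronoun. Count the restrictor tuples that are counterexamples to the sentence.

0

"it" takes "a clue" as antecedent — a donkey pronoun bound across the clause boundary.
Strong reading: for every (d,c) with noticed(d,c), logged(d,c).
Restrictor pairs: (D1,C1) ✓  (D1,C5) ✓  (D2,C1) ✓  (D2,C4) ✓  (D2,C5) ✓  (D3,C2) ✓  (D3,C3) ✓  (D3,C5) ✓  (D4,C5) ✓  (D6,C1) ✓  (D6,C3) ✓  (D6,C5) ✓
Counterexamples (restrictor pairs failing the scope): 0.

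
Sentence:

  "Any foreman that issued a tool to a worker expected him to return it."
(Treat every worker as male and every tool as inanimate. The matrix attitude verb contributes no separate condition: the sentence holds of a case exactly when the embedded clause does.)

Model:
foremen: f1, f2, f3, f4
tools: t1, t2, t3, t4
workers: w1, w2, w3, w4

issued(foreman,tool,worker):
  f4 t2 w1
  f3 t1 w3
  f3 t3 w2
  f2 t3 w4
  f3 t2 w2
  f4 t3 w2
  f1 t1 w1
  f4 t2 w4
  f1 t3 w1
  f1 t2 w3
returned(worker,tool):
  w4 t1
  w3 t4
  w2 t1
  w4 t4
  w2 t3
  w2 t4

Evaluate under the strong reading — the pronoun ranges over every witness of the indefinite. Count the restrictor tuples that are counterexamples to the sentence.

"him" takes "a worker" as antecedent and "it" takes "a tool"; both are donkey pronouns co-varying with the restrictor.
Strong reading: for every (f,t,w) with issued(f,t,w), returned(w,t).
Restrictor triples: (f1,t1,w1)→returned(w1,t1) ✗  (f1,t2,w3)→returned(w3,t2) ✗  (f1,t3,w1)→returned(w1,t3) ✗  (f2,t3,w4)→returned(w4,t3) ✗  (f3,t1,w3)→returned(w3,t1) ✗  (f3,t2,w2)→returned(w2,t2) ✗  (f3,t3,w2)→returned(w2,t3) ✓  (f4,t2,w1)→returned(w1,t2) ✗  (f4,t2,w4)→returned(w4,t2) ✗  (f4,t3,w2)→returned(w2,t3) ✓
Counterexamples (restrictor triples failing the scope): 8.

8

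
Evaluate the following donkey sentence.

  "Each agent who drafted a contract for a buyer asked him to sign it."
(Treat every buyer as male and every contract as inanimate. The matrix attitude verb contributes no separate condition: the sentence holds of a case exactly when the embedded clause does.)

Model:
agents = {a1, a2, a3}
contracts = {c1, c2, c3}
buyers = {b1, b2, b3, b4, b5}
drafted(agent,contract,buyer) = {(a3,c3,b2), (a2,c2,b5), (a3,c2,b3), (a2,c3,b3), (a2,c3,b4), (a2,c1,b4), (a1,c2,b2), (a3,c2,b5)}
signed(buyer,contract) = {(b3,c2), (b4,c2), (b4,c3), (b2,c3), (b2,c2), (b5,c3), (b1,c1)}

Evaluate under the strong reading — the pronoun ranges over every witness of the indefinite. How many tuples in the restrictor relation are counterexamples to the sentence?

"him" takes "a buyer" as antecedent and "it" takes "a contract"; both are donkey pronouns co-varying with the restrictor.
Strong reading: for every (a,c,b) with drafted(a,c,b), signed(b,c).
Restrictor triples: (a1,c2,b2)→signed(b2,c2) ✓  (a2,c1,b4)→signed(b4,c1) ✗  (a2,c2,b5)→signed(b5,c2) ✗  (a2,c3,b3)→signed(b3,c3) ✗  (a2,c3,b4)→signed(b4,c3) ✓  (a3,c2,b3)→signed(b3,c2) ✓  (a3,c2,b5)→signed(b5,c2) ✗  (a3,c3,b2)→signed(b2,c3) ✓
Counterexamples (restrictor triples failing the scope): 4.

4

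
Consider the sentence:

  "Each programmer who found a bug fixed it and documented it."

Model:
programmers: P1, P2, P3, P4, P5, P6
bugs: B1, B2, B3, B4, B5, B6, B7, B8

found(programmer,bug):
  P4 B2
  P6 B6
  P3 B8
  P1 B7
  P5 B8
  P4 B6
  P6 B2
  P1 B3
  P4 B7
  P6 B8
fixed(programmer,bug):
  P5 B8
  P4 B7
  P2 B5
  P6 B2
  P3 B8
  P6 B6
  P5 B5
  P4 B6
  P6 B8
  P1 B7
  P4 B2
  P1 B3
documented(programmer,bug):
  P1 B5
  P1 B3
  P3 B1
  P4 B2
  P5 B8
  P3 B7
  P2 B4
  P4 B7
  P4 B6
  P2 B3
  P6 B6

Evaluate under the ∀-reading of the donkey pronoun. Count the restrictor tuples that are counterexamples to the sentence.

4

"it" takes "a bug" as antecedent — a donkey pronoun bound across the clause boundary.
Strong reading: for every (p,b) with found(p,b), fixed(p,b) ∧ documented(p,b).
Restrictor pairs: (P1,B3) ✓  (P1,B7) ✗  (P3,B8) ✗  (P4,B2) ✓  (P4,B6) ✓  (P4,B7) ✓  (P5,B8) ✓  (P6,B2) ✗  (P6,B6) ✓  (P6,B8) ✗
Counterexamples (restrictor pairs failing the scope): 4.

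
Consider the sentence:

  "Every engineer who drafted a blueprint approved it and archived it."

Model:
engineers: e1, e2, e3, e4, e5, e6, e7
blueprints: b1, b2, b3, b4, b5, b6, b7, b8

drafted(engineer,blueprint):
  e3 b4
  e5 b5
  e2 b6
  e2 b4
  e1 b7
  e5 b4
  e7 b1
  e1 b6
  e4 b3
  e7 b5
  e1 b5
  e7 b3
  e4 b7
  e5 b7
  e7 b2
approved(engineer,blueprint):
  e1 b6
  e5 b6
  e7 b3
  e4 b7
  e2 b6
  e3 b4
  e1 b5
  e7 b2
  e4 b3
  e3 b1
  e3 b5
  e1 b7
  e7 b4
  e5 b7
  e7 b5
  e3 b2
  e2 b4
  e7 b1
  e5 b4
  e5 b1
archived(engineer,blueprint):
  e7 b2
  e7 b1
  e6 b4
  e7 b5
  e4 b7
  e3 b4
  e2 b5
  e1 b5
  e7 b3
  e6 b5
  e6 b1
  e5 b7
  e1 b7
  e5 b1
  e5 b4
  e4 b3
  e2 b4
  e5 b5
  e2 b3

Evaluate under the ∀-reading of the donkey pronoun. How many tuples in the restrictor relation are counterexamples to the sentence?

3

"it" takes "a blueprint" as antecedent — a donkey pronoun bound across the clause boundary.
Strong reading: for every (e,b) with drafted(e,b), approved(e,b) ∧ archived(e,b).
Restrictor pairs: (e1,b5) ✓  (e1,b6) ✗  (e1,b7) ✓  (e2,b4) ✓  (e2,b6) ✗  (e3,b4) ✓  (e4,b3) ✓  (e4,b7) ✓  (e5,b4) ✓  (e5,b5) ✗  (e5,b7) ✓  (e7,b1) ✓  (e7,b2) ✓  (e7,b3) ✓  (e7,b5) ✓
Counterexamples (restrictor pairs failing the scope): 3.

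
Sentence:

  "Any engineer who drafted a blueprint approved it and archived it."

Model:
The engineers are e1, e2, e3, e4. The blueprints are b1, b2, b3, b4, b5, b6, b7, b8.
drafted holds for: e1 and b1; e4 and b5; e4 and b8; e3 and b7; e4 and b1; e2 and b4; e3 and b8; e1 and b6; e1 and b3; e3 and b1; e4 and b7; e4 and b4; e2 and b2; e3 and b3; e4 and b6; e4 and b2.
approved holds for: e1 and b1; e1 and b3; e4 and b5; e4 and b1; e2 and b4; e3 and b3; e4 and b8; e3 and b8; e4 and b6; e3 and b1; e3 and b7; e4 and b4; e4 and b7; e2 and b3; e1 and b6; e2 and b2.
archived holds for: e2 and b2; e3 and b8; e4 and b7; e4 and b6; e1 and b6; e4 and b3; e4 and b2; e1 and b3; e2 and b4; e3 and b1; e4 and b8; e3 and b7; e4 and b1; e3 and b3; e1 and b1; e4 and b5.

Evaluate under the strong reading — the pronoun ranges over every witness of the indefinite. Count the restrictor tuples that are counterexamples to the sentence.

2

"it" takes "a blueprint" as antecedent — a donkey pronoun bound across the clause boundary.
Strong reading: for every (e,b) with drafted(e,b), approved(e,b) ∧ archived(e,b).
Restrictor pairs: (e1,b1) ✓  (e1,b3) ✓  (e1,b6) ✓  (e2,b2) ✓  (e2,b4) ✓  (e3,b1) ✓  (e3,b3) ✓  (e3,b7) ✓  (e3,b8) ✓  (e4,b1) ✓  (e4,b2) ✗  (e4,b4) ✗  (e4,b5) ✓  (e4,b6) ✓  (e4,b7) ✓  (e4,b8) ✓
Counterexamples (restrictor pairs failing the scope): 2.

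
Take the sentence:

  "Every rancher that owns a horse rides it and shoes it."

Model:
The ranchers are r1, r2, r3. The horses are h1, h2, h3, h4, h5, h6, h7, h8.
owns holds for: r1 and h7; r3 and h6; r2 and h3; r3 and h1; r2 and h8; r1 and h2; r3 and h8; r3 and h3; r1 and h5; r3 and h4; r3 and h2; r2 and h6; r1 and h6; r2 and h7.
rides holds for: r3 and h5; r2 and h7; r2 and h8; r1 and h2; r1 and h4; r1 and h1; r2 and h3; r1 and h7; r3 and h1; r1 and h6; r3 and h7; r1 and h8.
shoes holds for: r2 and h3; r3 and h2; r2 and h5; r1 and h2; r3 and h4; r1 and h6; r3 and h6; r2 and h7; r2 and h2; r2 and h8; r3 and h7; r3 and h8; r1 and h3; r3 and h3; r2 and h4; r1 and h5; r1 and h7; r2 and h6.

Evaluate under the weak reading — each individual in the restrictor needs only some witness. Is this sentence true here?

False

"it" takes "a horse" as antecedent — a donkey pronoun bound across the clause boundary.
Weak reading: every rancher r with some owns-horse has at least one owns-horse h such that rides(r,h) ∧ shoes(r,h).
Per rancher: r1:✓  r2:✓  r3:✗
r3 has no witness among its owns-horses.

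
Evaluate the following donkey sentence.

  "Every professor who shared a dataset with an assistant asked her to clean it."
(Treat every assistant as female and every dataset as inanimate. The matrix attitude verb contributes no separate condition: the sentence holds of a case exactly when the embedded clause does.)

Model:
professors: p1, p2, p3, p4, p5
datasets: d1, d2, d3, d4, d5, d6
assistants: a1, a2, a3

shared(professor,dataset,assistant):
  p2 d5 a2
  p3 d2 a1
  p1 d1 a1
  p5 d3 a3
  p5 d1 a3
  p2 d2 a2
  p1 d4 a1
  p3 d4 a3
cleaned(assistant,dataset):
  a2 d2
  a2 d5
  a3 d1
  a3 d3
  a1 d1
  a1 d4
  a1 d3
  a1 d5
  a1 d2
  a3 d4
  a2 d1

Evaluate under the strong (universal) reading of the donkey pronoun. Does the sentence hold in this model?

"her" takes "an assistant" as antecedent and "it" takes "a dataset"; both are donkey pronouns co-varying with the restrictor.
Strong reading: for every (p,d,a) with shared(p,d,a), cleaned(a,d).
Restrictor triples: (p1,d1,a1)→cleaned(a1,d1) ✓  (p1,d4,a1)→cleaned(a1,d4) ✓  (p2,d2,a2)→cleaned(a2,d2) ✓  (p2,d5,a2)→cleaned(a2,d5) ✓  (p3,d2,a1)→cleaned(a1,d2) ✓  (p3,d4,a3)→cleaned(a3,d4) ✓  (p5,d1,a3)→cleaned(a3,d1) ✓  (p5,d3,a3)→cleaned(a3,d3) ✓
Every restrictor triple satisfies the scope.

True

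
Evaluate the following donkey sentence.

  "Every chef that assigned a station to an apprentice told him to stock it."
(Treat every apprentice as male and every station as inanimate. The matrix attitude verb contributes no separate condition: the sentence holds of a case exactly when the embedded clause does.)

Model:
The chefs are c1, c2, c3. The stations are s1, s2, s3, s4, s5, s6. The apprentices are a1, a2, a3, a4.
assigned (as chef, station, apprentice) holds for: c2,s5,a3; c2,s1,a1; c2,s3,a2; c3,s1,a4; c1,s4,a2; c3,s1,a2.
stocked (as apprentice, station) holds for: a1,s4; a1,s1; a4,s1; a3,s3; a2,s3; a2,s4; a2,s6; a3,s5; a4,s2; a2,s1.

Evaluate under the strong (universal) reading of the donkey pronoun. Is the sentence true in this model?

"him" takes "an apprentice" as antecedent and "it" takes "a station"; both are donkey pronouns co-varying with the restrictor.
Strong reading: for every (c,s,a) with assigned(c,s,a), stocked(a,s).
Restrictor triples: (c1,s4,a2)→stocked(a2,s4) ✓  (c2,s1,a1)→stocked(a1,s1) ✓  (c2,s3,a2)→stocked(a2,s3) ✓  (c2,s5,a3)→stocked(a3,s5) ✓  (c3,s1,a2)→stocked(a2,s1) ✓  (c3,s1,a4)→stocked(a4,s1) ✓
Every restrictor triple satisfies the scope.

True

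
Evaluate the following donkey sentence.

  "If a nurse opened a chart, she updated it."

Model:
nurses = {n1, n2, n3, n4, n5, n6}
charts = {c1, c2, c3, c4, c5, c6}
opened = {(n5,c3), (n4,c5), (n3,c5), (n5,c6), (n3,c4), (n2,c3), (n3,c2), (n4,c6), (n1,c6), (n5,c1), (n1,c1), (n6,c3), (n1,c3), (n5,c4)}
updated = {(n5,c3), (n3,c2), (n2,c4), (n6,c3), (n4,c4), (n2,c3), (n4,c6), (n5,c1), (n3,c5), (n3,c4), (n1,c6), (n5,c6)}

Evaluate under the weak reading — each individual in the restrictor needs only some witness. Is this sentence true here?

"it" takes "a chart" as antecedent — a donkey pronoun bound across the clause boundary.
Weak reading: every nurse n with some opened-chart has at least one opened-chart c such that updated(n,c).
Per nurse: n1:✓  n2:✓  n3:✓  n4:✓  n5:✓  n6:✓
Every nurse in the restrictor has a witness.

True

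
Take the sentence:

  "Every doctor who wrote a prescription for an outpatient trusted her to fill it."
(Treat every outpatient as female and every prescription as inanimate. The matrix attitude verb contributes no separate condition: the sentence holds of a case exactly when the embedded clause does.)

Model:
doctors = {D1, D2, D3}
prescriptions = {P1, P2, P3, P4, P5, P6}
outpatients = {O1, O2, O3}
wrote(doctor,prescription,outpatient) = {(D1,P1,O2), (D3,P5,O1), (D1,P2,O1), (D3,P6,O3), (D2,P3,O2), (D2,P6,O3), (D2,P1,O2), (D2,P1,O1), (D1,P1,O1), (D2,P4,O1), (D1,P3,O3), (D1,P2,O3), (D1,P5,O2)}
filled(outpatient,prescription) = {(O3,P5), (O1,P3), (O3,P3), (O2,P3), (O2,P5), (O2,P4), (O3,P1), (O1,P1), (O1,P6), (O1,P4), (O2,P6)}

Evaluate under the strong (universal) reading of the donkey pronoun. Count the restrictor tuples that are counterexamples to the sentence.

"her" takes "an outpatient" as antecedent and "it" takes "a prescription"; both are donkey pronouns co-varying with the restrictor.
Strong reading: for every (d,p,o) with wrote(d,p,o), filled(o,p).
Restrictor triples: (D1,P1,O1)→filled(O1,P1) ✓  (D1,P1,O2)→filled(O2,P1) ✗  (D1,P2,O1)→filled(O1,P2) ✗  (D1,P2,O3)→filled(O3,P2) ✗  (D1,P3,O3)→filled(O3,P3) ✓  (D1,P5,O2)→filled(O2,P5) ✓  (D2,P1,O1)→filled(O1,P1) ✓  (D2,P1,O2)→filled(O2,P1) ✗  (D2,P3,O2)→filled(O2,P3) ✓  (D2,P4,O1)→filled(O1,P4) ✓  (D2,P6,O3)→filled(O3,P6) ✗  (D3,P5,O1)→filled(O1,P5) ✗  (D3,P6,O3)→filled(O3,P6) ✗
Counterexamples (restrictor triples failing the scope): 7.

7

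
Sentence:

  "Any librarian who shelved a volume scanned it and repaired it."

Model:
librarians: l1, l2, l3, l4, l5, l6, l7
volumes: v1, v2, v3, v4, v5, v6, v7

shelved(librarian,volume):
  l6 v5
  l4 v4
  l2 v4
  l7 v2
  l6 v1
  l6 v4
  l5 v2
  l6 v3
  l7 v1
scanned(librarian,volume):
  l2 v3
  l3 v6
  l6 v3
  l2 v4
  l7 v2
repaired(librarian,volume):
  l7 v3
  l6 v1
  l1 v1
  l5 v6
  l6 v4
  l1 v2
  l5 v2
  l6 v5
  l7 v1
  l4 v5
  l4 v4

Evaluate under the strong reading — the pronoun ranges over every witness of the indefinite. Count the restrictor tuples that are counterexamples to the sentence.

"it" takes "a volume" as antecedent — a donkey pronoun bound across the clause boundary.
Strong reading: for every (l,v) with shelved(l,v), scanned(l,v) ∧ repaired(l,v).
Restrictor pairs: (l2,v4) ✗  (l4,v4) ✗  (l5,v2) ✗  (l6,v1) ✗  (l6,v3) ✗  (l6,v4) ✗  (l6,v5) ✗  (l7,v1) ✗  (l7,v2) ✗
Counterexamples (restrictor pairs failing the scope): 9.

9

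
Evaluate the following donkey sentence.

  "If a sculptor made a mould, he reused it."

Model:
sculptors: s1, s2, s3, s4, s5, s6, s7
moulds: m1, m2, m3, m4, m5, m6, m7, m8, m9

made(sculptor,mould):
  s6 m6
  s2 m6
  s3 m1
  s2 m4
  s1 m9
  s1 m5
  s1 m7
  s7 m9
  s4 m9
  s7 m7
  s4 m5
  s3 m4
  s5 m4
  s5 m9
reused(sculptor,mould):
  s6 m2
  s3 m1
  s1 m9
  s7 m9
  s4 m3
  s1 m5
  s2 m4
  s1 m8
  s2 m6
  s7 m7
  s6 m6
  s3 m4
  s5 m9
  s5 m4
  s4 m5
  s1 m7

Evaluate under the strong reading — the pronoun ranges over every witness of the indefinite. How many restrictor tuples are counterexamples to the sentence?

1

"it" takes "a mould" as antecedent — a donkey pronoun bound across the clause boundary.
Strong reading: for every (s,m) with made(s,m), reused(s,m).
Restrictor pairs: (s1,m5) ✓  (s1,m7) ✓  (s1,m9) ✓  (s2,m4) ✓  (s2,m6) ✓  (s3,m1) ✓  (s3,m4) ✓  (s4,m5) ✓  (s4,m9) ✗  (s5,m4) ✓  (s5,m9) ✓  (s6,m6) ✓  (s7,m7) ✓  (s7,m9) ✓
Counterexamples (restrictor pairs failing the scope): 1.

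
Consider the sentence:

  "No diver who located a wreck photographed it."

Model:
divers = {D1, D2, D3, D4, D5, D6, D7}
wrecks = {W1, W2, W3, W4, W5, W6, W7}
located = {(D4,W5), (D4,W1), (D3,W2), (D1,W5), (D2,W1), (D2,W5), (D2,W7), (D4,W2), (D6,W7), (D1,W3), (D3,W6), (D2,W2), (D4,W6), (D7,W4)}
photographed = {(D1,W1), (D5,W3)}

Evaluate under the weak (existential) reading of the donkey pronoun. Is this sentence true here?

"it" takes "a wreck" as antecedent — a donkey pronoun bound across the clause boundary.
Truth condition: for no (d,w) with located(d,w) does photographed(d,w) hold.
Restrictor pairs — does the scope hold? (D1,W3):fails  (D1,W5):fails  (D2,W1):fails  (D2,W2):fails  (D2,W5):fails  (D2,W7):fails  (D3,W2):fails  (D3,W6):fails  (D4,W1):fails  (D4,W2):fails  (D4,W5):fails  (D4,W6):fails  (D6,W7):fails  (D7,W4):fails
Scope holds for no restrictor pair, so the sentence is true.

True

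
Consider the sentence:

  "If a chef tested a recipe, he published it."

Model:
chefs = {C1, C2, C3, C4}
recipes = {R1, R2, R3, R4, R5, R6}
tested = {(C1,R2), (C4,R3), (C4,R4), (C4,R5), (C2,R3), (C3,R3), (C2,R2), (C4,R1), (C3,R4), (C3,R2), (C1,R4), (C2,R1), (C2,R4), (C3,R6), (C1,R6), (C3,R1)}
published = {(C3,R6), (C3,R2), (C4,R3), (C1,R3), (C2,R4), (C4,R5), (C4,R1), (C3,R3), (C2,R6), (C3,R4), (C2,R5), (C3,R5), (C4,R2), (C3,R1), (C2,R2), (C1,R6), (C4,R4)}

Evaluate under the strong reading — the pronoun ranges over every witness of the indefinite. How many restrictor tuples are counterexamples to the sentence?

"it" takes "a recipe" as antecedent — a donkey pronoun bound across the clause boundary.
Strong reading: for every (c,r) with tested(c,r), published(c,r).
Restrictor pairs: (C1,R2) ✗  (C1,R4) ✗  (C1,R6) ✓  (C2,R1) ✗  (C2,R2) ✓  (C2,R3) ✗  (C2,R4) ✓  (C3,R1) ✓  (C3,R2) ✓  (C3,R3) ✓  (C3,R4) ✓  (C3,R6) ✓  (C4,R1) ✓  (C4,R3) ✓  (C4,R4) ✓  (C4,R5) ✓
Counterexamples (restrictor pairs failing the scope): 4.

4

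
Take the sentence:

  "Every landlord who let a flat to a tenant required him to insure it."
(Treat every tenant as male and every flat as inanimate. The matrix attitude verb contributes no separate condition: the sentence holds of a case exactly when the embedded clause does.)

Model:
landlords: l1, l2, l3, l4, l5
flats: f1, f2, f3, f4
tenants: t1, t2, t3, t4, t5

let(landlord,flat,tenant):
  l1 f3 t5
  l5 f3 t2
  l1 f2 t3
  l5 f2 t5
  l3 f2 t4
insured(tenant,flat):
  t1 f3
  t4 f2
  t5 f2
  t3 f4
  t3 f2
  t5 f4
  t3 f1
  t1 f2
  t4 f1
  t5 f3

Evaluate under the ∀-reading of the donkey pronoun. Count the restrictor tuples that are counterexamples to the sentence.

"him" takes "a tenant" as antecedent and "it" takes "a flat"; both are donkey pronouns co-varying with the restrictor.
Strong reading: for every (l,f,t) with let(l,f,t), insured(t,f).
Restrictor triples: (l1,f2,t3)→insured(t3,f2) ✓  (l1,f3,t5)→insured(t5,f3) ✓  (l3,f2,t4)→insured(t4,f2) ✓  (l5,f2,t5)→insured(t5,f2) ✓  (l5,f3,t2)→insured(t2,f3) ✗
Counterexamples (restrictor triples failing the scope): 1.

1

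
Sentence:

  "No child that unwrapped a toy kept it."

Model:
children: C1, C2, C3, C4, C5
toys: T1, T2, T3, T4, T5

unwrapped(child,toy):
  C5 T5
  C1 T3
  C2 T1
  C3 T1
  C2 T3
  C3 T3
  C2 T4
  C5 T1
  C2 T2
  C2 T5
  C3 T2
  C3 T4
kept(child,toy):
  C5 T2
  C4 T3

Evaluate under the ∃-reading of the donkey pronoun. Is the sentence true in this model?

True

"it" takes "a toy" as antecedent — a donkey pronoun bound across the clause boundary.
Truth condition: for no (c,t) with unwrapped(c,t) does kept(c,t) hold.
Restrictor pairs — does the scope hold? (C1,T3):fails  (C2,T1):fails  (C2,T2):fails  (C2,T3):fails  (C2,T4):fails  (C2,T5):fails  (C3,T1):fails  (C3,T2):fails  (C3,T3):fails  (C3,T4):fails  (C5,T1):fails  (C5,T5):fails
Scope holds for no restrictor pair, so the sentence is true.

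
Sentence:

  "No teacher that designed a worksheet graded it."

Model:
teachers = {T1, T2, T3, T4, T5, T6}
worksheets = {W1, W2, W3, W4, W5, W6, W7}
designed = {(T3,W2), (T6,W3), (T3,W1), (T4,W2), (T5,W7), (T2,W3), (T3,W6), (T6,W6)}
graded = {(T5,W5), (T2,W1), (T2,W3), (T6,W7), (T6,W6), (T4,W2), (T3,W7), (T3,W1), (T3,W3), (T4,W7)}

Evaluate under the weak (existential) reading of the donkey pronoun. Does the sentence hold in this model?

"it" takes "a worksheet" as antecedent — a donkey pronoun bound across the clause boundary.
Truth condition: for no (t,w) with designed(t,w) does graded(t,w) hold.
Restrictor pairs — does the scope hold? (T2,W3):holds  (T3,W1):holds  (T3,W2):fails  (T3,W6):fails  (T4,W2):holds  (T5,W7):fails  (T6,W3):fails  (T6,W6):holds
Scope holds for 4 pair(s), so the sentence is false.

False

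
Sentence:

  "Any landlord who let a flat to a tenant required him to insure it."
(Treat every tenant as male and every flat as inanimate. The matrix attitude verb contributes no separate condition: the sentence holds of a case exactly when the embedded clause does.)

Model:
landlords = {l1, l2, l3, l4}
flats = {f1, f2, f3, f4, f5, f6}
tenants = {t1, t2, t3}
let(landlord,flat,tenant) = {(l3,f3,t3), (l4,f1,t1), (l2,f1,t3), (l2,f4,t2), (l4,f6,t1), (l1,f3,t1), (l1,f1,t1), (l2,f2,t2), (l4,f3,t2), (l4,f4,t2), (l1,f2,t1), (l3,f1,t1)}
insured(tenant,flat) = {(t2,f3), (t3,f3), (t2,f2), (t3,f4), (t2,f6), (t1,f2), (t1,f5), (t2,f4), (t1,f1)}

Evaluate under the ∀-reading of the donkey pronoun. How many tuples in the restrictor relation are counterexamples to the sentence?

3

"him" takes "a tenant" as antecedent and "it" takes "a flat"; both are donkey pronouns co-varying with the restrictor.
Strong reading: for every (l,f,t) with let(l,f,t), insured(t,f).
Restrictor triples: (l1,f1,t1)→insured(t1,f1) ✓  (l1,f2,t1)→insured(t1,f2) ✓  (l1,f3,t1)→insured(t1,f3) ✗  (l2,f1,t3)→insured(t3,f1) ✗  (l2,f2,t2)→insured(t2,f2) ✓  (l2,f4,t2)→insured(t2,f4) ✓  (l3,f1,t1)→insured(t1,f1) ✓  (l3,f3,t3)→insured(t3,f3) ✓  (l4,f1,t1)→insured(t1,f1) ✓  (l4,f3,t2)→insured(t2,f3) ✓  (l4,f4,t2)→insured(t2,f4) ✓  (l4,f6,t1)→insured(t1,f6) ✗
Counterexamples (restrictor triples failing the scope): 3.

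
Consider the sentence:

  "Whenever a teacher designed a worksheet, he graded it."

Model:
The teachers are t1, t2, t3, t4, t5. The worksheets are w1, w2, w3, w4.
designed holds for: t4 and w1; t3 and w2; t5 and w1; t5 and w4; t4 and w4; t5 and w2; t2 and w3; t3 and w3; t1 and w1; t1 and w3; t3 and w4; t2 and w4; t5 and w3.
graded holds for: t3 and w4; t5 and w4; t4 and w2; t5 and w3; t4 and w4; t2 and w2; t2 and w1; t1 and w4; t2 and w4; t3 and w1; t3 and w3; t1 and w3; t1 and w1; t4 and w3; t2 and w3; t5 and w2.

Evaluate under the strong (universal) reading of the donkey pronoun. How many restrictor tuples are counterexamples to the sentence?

3

"it" takes "a worksheet" as antecedent — a donkey pronoun bound across the clause boundary.
Strong reading: for every (t,w) with designed(t,w), graded(t,w).
Restrictor pairs: (t1,w1) ✓  (t1,w3) ✓  (t2,w3) ✓  (t2,w4) ✓  (t3,w2) ✗  (t3,w3) ✓  (t3,w4) ✓  (t4,w1) ✗  (t4,w4) ✓  (t5,w1) ✗  (t5,w2) ✓  (t5,w3) ✓  (t5,w4) ✓
Counterexamples (restrictor pairs failing the scope): 3.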